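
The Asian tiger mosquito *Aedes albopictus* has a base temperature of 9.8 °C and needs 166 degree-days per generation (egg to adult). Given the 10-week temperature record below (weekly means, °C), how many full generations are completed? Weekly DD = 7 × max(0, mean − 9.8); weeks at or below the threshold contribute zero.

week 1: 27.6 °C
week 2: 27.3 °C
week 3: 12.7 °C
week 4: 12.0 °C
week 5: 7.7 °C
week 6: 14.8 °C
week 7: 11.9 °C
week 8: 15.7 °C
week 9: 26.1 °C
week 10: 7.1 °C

2 generations

Weekly DD (7 × max(0, T̄ − 9.8)): 124.6, 122.5, 20.3, 15.4, 0.0, 35.0, 14.7, 41.3, 114.1, 0.0.
Season total = 487.9 DD.
Complete generations = ⌊487.9 / 166⌋ = 2.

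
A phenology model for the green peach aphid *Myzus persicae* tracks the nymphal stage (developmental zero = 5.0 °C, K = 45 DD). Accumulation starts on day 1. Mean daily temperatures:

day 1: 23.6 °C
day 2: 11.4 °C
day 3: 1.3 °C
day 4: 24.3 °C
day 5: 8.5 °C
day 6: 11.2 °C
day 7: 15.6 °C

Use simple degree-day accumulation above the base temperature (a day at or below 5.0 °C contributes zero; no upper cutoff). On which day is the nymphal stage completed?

Daily DD above 5.0 °C: 18.6, 6.4, 0.0, 19.3, 3.5, 6.2, 10.6.
Cumulative: 18.6, 25.0, 25.0, 44.3, 47.8, 54.0, 64.6.
The total first reaches 45 DD on day 5.

day 5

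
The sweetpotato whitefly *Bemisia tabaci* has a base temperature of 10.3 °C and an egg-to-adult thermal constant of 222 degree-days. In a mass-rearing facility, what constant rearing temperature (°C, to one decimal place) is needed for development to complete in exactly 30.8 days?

17.5 °C

Required daily accumulation = 222 / 30.8 = 7.208 DD/day.
T = T_base + 7.208 = 10.3 + 7.208 = 17.508 ≈ 17.5 °C.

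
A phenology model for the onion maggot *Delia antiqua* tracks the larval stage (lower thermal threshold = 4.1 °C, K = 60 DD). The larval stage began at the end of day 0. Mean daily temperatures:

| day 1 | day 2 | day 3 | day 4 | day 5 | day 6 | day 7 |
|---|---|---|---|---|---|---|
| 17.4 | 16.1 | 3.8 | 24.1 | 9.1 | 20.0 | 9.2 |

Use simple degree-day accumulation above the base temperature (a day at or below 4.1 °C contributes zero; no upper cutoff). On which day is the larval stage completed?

day 6

Daily DD above 4.1 °C: 13.3, 12.0, 0.0, 20.0, 5.0, 15.9, 5.1.
Cumulative: 13.3, 25.3, 25.3, 45.3, 50.3, 66.2, 71.3.
The total first reaches 60 DD on day 6.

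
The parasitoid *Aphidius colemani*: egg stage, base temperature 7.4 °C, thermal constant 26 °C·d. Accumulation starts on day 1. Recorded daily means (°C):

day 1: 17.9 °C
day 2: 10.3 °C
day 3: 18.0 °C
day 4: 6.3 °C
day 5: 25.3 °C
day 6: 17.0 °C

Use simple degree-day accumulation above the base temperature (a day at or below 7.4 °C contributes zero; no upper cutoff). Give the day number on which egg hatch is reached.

Daily DD above 7.4 °C: 10.5, 2.9, 10.6, 0.0, 17.9, 9.6.
Cumulative: 10.5, 13.4, 24.0, 24.0, 41.9, 51.5.
The total first reaches 26 DD on day 5.

day 5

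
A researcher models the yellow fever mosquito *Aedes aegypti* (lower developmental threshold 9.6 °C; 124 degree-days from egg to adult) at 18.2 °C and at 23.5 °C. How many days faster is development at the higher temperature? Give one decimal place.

5.5 days

At 18.2 °C: 124 / (18.2 − 9.6) = 124 / 8.6 = 14.419 d.
At 23.5 °C: 124 / (23.5 − 9.6) = 124 / 13.9 = 8.921 d.
Difference = |14.419 − 8.921| = 5.498 ≈ 5.5 days.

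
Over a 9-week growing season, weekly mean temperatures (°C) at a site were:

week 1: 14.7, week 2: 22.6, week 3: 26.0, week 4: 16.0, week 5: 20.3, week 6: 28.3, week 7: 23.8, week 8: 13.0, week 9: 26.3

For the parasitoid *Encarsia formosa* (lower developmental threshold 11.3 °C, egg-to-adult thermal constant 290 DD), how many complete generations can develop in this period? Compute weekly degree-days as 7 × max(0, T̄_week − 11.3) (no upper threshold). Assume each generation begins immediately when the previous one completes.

Weekly DD (7 × max(0, T̄ − 11.3)): 23.8, 79.1, 102.9, 32.9, 63.0, 119.0, 87.5, 11.9, 105.0.
Season total = 625.1 DD.
Complete generations = ⌊625.1 / 290⌋ = 2.

2 generations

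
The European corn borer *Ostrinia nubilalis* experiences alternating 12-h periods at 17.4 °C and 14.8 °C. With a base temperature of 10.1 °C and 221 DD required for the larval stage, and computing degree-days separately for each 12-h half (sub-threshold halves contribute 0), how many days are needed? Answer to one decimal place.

36.8 days

Day half: max(0, 17.4 − 10.1) × 0.5 = 7.3 × 0.5 = 3.65 DD.
Night half: max(0, 14.8 − 10.1) × 0.5 = 4.7 × 0.5 = 2.35 DD.
Per 24 h: 6.00 DD/day.
Duration = 221 / 6.00 = 36.833 ≈ 36.8 days.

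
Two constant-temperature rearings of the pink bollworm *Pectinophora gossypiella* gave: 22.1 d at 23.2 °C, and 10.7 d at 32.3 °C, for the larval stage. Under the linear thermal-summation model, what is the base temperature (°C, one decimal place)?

Under the model K = D·(T − T_b), so D₁·(T₁ − T_b) = D₂·(T₂ − T_b).
22.1·(23.2 − T_b) = 10.7·(32.3 − T_b)
T_b = (22.1·23.2 − 10.7·32.3) / (22.1 − 10.7) = 167.11 / 11.4 = 14.659 °C ≈ 14.7 °C.

14.7 °C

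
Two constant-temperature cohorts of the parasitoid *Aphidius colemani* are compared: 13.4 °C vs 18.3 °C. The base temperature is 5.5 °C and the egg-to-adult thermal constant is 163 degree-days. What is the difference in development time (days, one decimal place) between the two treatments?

At 13.4 °C: 163 / (13.4 − 5.5) = 163 / 7.9 = 20.633 d.
At 18.3 °C: 163 / (18.3 − 5.5) = 163 / 12.8 = 12.734 d.
Difference = |20.633 − 12.734| = 7.899 ≈ 7.9 days.

7.9 days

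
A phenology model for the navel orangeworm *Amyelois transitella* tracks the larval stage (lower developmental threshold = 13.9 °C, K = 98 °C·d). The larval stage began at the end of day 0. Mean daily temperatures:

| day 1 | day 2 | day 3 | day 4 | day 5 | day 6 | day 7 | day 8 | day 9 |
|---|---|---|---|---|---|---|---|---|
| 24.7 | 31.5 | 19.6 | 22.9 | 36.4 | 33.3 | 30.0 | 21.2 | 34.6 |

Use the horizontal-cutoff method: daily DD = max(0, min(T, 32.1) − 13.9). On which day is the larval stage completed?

Daily DD above 13.9 °C (capped at 18.2): 10.8, 17.6, 5.7, 9.0, 18.2, 18.2, 16.1, 7.3, 18.2.
Cumulative: 10.8, 28.4, 34.1, 43.1, 61.3, 79.5, 95.6, 102.9, 121.1.
The total first reaches 98 DD on day 8.

day 8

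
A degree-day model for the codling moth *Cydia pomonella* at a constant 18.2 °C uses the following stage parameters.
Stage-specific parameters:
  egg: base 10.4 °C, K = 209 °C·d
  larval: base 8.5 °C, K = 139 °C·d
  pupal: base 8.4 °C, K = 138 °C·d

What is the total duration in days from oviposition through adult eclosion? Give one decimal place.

55.2 days

egg: 209 / (18.2 − 10.4) = 209 / 7.8 = 26.795 d.
larval: 139 / (18.2 − 8.5) = 139 / 9.7 = 14.330 d.
pupal: 138 / (18.2 − 8.4) = 138 / 9.8 = 14.082 d.
Sum = 55.206 ≈ 55.2 days.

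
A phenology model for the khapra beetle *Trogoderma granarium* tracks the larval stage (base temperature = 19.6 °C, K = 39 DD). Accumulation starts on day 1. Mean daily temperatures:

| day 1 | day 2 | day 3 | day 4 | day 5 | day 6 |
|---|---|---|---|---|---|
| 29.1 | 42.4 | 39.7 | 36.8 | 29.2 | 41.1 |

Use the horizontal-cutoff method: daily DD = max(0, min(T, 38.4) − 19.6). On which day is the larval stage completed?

Daily DD above 19.6 °C (capped at 18.8): 9.5, 18.8, 18.8, 17.2, 9.6, 18.8.
Cumulative: 9.5, 28.3, 47.1, 64.3, 73.9, 92.7.
The total first reaches 39 DD on day 3.

day 3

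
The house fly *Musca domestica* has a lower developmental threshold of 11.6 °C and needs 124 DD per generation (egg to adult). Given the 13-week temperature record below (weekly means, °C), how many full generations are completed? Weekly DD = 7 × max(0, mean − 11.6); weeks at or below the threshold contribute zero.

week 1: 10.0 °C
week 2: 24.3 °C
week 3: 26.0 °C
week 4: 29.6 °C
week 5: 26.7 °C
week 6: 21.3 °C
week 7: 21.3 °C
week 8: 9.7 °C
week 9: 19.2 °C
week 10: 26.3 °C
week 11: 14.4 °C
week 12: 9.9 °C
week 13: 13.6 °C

Weekly DD (7 × max(0, T̄ − 11.6)): 0.0, 88.9, 100.8, 126.0, 105.7, 67.9, 67.9, 0.0, 53.2, 102.9, 19.6, 0.0, 14.0.
Season total = 746.9 DD.
Complete generations = ⌊746.9 / 124⌋ = 6.

6 generations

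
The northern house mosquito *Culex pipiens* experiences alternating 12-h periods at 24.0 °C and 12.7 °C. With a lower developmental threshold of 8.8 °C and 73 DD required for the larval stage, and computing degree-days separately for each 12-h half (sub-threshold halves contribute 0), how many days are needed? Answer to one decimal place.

Day half: max(0, 24.0 − 8.8) × 0.5 = 15.2 × 0.5 = 7.60 DD.
Night half: max(0, 12.7 − 8.8) × 0.5 = 3.9 × 0.5 = 1.95 DD.
Per 24 h: 9.55 DD/day.
Duration = 73 / 9.55 = 7.644 ≈ 7.6 days.

7.6 days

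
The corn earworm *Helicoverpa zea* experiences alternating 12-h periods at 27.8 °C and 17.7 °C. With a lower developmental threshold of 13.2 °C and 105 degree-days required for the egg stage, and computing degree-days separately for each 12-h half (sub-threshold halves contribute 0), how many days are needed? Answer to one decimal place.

Day half: max(0, 27.8 − 13.2) × 0.5 = 14.6 × 0.5 = 7.30 DD.
Night half: max(0, 17.7 − 13.2) × 0.5 = 4.5 × 0.5 = 2.25 DD.
Per 24 h: 9.55 DD/day.
Duration = 105 / 9.55 = 10.995 ≈ 11.0 days.

11.0 days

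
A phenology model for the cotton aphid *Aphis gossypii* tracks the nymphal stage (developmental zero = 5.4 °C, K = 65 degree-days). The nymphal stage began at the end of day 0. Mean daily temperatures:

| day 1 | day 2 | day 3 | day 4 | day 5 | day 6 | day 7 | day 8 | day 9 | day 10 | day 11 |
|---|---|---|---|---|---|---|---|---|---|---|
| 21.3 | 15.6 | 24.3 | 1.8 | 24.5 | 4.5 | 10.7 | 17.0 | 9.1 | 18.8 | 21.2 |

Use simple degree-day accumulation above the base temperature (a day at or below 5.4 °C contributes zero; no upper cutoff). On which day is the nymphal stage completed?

Daily DD above 5.4 °C: 15.9, 10.2, 18.9, 0.0, 19.1, 0.0, 5.3, 11.6, 3.7, 13.4, 15.8.
Cumulative: 15.9, 26.1, 45.0, 45.0, 64.1, 64.1, 69.4, 81.0, 84.7, 98.1, 113.9.
The total first reaches 65 DD on day 7.

day 7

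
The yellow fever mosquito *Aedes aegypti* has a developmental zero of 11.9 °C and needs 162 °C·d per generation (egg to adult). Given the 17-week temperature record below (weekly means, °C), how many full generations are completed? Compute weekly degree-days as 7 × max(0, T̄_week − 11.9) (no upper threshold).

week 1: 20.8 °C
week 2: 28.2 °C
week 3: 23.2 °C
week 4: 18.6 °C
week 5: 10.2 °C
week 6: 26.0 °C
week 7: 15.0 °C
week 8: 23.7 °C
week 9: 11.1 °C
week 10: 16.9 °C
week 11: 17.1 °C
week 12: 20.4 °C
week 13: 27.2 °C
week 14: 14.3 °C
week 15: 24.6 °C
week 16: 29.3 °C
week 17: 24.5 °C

6 generations

Weekly DD (7 × max(0, T̄ − 11.9)): 62.3, 114.1, 79.1, 46.9, 0.0, 98.7, 21.7, 82.6, 0.0, 35.0, 36.4, 59.5, 107.1, 16.8, 88.9, 121.8, 88.2.
Season total = 1059.1 DD.
Complete generations = ⌊1059.1 / 162⌋ = 6.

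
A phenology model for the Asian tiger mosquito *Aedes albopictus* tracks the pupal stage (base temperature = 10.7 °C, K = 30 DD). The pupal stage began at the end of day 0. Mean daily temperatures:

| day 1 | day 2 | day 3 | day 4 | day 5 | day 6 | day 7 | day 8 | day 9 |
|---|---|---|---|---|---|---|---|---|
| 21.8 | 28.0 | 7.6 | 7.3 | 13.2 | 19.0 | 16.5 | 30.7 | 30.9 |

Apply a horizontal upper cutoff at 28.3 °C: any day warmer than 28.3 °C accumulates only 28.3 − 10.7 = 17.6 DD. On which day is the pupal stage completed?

Daily DD above 10.7 °C (capped at 17.6): 11.1, 17.3, 0.0, 0.0, 2.5, 8.3, 5.8, 17.6, 17.6.
Cumulative: 11.1, 28.4, 28.4, 28.4, 30.9, 39.2, 45.0, 62.6, 80.2.
The total first reaches 30 DD on day 5.

day 5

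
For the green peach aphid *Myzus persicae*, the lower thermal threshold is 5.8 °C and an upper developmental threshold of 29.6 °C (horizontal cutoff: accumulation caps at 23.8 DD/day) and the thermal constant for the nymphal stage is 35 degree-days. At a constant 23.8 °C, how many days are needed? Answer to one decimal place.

1.9 days

Daily accumulation = 23.8 − 5.8 = 18.0 DD/day.
Duration = 35 / 18.0 = 1.944 ≈ 1.9 days.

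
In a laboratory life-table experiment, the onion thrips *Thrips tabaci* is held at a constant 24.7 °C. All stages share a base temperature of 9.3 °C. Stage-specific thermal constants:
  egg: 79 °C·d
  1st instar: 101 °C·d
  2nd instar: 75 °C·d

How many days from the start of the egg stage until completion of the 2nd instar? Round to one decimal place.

Daily accumulation at 24.7 °C = 24.7 − 9.3 = 15.4 DD/day.
Total K = 79 + 101 + 75 = 255 DD.
Total duration = 255 / 15.4 = 16.558 ≈ 16.6 days.

16.6 days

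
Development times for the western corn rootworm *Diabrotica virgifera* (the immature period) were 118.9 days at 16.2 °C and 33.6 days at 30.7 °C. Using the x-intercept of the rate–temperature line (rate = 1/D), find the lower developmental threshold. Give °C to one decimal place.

Linear rate model ⇒ the product D·(T − T_b) is constant across temperatures.
118.9·(16.2 − T_b) = 33.6·(30.7 − T_b)
T_b = (118.9·16.2 − 33.6·30.7) / (118.9 − 33.6) = 894.66 / 85.3 = 10.488 °C ≈ 10.5 °C.

10.5 °C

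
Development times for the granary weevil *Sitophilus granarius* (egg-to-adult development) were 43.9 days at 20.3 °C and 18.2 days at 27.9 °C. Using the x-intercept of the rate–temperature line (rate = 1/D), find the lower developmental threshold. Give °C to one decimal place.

14.9 °C

Under the model K = D·(T − T_b), so D₁·(T₁ − T_b) = D₂·(T₂ − T_b).
43.9·(20.3 − T_b) = 18.2·(27.9 − T_b)
T_b = (43.9·20.3 − 18.2·27.9) / (43.9 − 18.2) = 383.39 / 25.7 = 14.918 °C ≈ 14.9 °C.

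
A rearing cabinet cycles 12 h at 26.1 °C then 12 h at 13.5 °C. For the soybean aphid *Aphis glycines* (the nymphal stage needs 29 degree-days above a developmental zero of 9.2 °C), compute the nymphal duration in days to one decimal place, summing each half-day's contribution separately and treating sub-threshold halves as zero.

2.7 days

Day half: max(0, 26.1 − 9.2) × 0.5 = 16.9 × 0.5 = 8.45 DD.
Night half: max(0, 13.5 − 9.2) × 0.5 = 4.3 × 0.5 = 2.15 DD.
Per 24 h: 10.60 DD/day.
Duration = 29 / 10.60 = 2.736 ≈ 2.7 days.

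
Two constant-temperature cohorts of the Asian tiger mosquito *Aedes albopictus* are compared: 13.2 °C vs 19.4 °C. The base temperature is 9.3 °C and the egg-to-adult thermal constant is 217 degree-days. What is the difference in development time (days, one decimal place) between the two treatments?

34.2 days

At 13.2 °C: 217 / (13.2 − 9.3) = 217 / 3.9 = 55.641 d.
At 19.4 °C: 217 / (19.4 − 9.3) = 217 / 10.1 = 21.485 d.
Difference = |55.641 − 21.485| = 34.156 ≈ 34.2 days.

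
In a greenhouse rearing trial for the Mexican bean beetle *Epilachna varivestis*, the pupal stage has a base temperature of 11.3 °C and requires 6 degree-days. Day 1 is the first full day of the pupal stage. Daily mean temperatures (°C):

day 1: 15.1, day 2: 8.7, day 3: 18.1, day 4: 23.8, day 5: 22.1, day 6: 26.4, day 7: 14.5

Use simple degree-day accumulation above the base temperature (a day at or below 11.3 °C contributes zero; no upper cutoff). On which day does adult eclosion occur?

day 3

Daily DD above 11.3 °C: 3.8, 0.0, 6.8, 12.5, 10.8, 15.1, 3.2.
Cumulative: 3.8, 3.8, 10.6, 23.1, 33.9, 49.0, 52.2.
The total first reaches 6 DD on day 3.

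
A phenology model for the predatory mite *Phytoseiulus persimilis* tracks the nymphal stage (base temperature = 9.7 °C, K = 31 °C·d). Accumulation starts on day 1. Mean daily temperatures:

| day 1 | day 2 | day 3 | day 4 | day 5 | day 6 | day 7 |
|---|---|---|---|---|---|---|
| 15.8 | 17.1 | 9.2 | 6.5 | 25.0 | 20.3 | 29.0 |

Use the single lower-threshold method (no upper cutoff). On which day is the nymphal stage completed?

day 6

Daily DD above 9.7 °C: 6.1, 7.4, 0.0, 0.0, 15.3, 10.6, 19.3.
Cumulative: 6.1, 13.5, 13.5, 13.5, 28.8, 39.4, 58.7.
The total first reaches 31 DD on day 6.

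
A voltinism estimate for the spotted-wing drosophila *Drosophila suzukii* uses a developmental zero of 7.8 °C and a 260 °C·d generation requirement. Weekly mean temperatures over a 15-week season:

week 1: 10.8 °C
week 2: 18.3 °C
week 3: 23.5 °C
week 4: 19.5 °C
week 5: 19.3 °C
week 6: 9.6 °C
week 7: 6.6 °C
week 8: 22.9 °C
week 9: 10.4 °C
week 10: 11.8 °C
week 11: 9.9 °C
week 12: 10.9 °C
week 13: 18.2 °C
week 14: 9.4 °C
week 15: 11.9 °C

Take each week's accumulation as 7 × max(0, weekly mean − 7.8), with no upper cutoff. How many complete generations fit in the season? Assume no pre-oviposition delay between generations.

2 generations

Weekly DD (7 × max(0, T̄ − 7.8)): 21.0, 73.5, 109.9, 81.9, 80.5, 12.6, 0.0, 105.7, 18.2, 28.0, 14.7, 21.7, 72.8, 11.2, 28.7.
Season total = 680.4 DD.
Complete generations = ⌊680.4 / 260⌋ = 2.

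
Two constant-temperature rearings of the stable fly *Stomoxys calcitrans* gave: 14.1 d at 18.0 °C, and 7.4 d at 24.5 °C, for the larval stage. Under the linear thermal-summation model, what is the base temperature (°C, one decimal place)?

Linear rate model ⇒ the product D·(T − T_b) is constant across temperatures.
14.1·(18.0 − T_b) = 7.4·(24.5 − T_b)
T_b = (14.1·18.0 − 7.4·24.5) / (14.1 − 7.4) = 72.50 / 6.7 = 10.821 °C ≈ 10.8 °C.

10.8 °C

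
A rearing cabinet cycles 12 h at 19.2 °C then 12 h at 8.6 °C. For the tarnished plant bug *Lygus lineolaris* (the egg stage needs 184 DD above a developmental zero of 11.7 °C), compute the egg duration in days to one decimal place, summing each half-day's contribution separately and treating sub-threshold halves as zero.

49.1 days

Day half: max(0, 19.2 − 11.7) × 0.5 = 7.5 × 0.5 = 3.75 DD.
Night half: max(0, 8.6 − 11.7) × 0.5 = 0.0 × 0.5 = 0.00 DD.
Per 24 h: 3.75 DD/day.
Duration = 184 / 3.75 = 49.067 ≈ 49.1 days.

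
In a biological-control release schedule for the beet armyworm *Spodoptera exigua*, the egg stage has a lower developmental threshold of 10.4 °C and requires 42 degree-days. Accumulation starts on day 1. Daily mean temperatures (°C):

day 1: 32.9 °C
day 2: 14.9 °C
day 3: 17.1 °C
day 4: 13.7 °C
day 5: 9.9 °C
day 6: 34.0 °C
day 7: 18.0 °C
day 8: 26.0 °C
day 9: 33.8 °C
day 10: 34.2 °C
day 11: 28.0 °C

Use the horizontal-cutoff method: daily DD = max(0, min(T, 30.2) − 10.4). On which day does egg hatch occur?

day 6

Daily DD above 10.4 °C (capped at 19.8): 19.8, 4.5, 6.7, 3.3, 0.0, 19.8, 7.6, 15.6, 19.8, 19.8, 17.6.
Cumulative: 19.8, 24.3, 31.0, 34.3, 34.3, 54.1, 61.7, 77.3, 97.1, 116.9, 134.5.
The total first reaches 42 DD on day 6.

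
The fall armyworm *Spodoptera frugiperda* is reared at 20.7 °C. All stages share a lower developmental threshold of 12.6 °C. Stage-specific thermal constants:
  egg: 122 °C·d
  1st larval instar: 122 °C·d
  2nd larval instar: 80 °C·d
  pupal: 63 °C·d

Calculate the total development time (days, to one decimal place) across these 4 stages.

47.8 days

Daily accumulation at 20.7 °C = 20.7 − 12.6 = 8.1 DD/day.
Total K = 122 + 122 + 80 + 63 = 387 DD.
Total duration = 387 / 8.1 = 47.778 ≈ 47.8 days.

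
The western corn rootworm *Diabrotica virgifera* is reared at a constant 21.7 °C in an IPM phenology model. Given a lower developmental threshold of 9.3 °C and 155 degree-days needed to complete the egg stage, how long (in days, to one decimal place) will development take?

Daily accumulation = 21.7 − 9.3 = 12.4 DD/day.
Duration = 155 / 12.4 = 12.500 ≈ 12.5 days.

12.5 days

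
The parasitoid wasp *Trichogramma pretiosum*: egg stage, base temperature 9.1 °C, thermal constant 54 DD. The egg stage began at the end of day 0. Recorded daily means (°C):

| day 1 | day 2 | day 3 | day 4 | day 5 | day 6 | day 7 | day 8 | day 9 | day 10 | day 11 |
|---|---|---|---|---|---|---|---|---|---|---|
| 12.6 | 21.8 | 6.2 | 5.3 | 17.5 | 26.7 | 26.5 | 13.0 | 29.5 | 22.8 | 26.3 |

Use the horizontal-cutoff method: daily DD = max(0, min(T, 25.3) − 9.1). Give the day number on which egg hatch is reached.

Daily DD above 9.1 °C (capped at 16.2): 3.5, 12.7, 0.0, 0.0, 8.4, 16.2, 16.2, 3.9, 16.2, 13.7, 16.2.
Cumulative: 3.5, 16.2, 16.2, 16.2, 24.6, 40.8, 57.0, 60.9, 77.1, 90.8, 107.0.
The total first reaches 54 DD on day 7.

day 7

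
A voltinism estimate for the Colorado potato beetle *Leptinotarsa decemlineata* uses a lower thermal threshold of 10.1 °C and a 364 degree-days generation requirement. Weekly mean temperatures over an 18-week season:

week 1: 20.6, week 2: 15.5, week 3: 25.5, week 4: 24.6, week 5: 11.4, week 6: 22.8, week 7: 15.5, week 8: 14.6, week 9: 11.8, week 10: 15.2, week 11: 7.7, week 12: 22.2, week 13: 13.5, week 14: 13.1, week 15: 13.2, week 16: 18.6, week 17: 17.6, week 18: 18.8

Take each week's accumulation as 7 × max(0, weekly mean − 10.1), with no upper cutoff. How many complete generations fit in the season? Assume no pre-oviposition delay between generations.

Weekly DD (7 × max(0, T̄ − 10.1)): 73.5, 37.8, 107.8, 101.5, 9.1, 88.9, 37.8, 31.5, 11.9, 35.7, 0.0, 84.7, 23.8, 21.0, 21.7, 59.5, 52.5, 60.9.
Season total = 859.6 DD.
Complete generations = ⌊859.6 / 364⌋ = 2.

2 generations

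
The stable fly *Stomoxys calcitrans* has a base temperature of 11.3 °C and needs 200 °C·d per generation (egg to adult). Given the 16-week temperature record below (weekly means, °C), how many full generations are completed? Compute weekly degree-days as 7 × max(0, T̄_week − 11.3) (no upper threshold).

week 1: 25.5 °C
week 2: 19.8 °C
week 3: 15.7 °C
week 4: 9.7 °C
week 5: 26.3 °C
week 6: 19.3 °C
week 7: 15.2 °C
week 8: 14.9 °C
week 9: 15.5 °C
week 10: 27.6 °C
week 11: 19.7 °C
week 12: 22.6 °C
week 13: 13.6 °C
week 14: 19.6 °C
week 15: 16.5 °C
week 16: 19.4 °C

4 generations

Weekly DD (7 × max(0, T̄ − 11.3)): 99.4, 59.5, 30.8, 0.0, 105.0, 56.0, 27.3, 25.2, 29.4, 114.1, 58.8, 79.1, 16.1, 58.1, 36.4, 56.7.
Season total = 851.9 DD.
Complete generations = ⌊851.9 / 200⌋ = 4.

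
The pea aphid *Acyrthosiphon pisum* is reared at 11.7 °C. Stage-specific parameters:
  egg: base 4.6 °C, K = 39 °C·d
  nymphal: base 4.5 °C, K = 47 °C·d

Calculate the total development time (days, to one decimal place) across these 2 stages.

egg: 39 / (11.7 − 4.6) = 39 / 7.1 = 5.493 d.
nymphal: 47 / (11.7 − 4.5) = 47 / 7.2 = 6.528 d.
Sum = 12.021 ≈ 12.0 days.

12.0 days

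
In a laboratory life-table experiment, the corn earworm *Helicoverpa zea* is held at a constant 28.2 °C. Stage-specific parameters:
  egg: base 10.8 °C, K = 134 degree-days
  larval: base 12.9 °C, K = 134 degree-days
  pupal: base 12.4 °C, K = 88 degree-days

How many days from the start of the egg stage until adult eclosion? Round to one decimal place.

22.0 days

egg: 134 / (28.2 − 10.8) = 134 / 17.4 = 7.701 d.
larval: 134 / (28.2 − 12.9) = 134 / 15.3 = 8.758 d.
pupal: 88 / (28.2 − 12.4) = 88 / 15.8 = 5.570 d.
Sum = 22.029 ≈ 22.0 days.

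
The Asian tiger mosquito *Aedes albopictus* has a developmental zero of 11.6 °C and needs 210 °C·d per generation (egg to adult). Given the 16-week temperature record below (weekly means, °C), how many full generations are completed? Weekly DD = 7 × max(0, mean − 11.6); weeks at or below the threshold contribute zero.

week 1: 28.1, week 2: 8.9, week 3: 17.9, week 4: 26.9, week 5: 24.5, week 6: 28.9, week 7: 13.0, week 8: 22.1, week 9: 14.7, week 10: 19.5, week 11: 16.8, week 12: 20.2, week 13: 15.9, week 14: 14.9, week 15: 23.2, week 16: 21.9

4 generations

Weekly DD (7 × max(0, T̄ − 11.6)): 115.5, 0.0, 44.1, 107.1, 90.3, 121.1, 9.8, 73.5, 21.7, 55.3, 36.4, 60.2, 30.1, 23.1, 81.2, 72.1.
Season total = 941.5 DD.
Complete generations = ⌊941.5 / 210⌋ = 4.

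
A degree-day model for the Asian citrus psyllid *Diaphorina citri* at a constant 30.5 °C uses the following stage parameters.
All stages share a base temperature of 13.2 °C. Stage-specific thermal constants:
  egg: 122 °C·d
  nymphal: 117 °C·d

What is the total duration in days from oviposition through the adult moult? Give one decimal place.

Daily accumulation at 30.5 °C = 30.5 − 13.2 = 17.3 DD/day.
Total K = 122 + 117 = 239 DD.
Total duration = 239 / 17.3 = 13.815 ≈ 13.8 days.

13.8 days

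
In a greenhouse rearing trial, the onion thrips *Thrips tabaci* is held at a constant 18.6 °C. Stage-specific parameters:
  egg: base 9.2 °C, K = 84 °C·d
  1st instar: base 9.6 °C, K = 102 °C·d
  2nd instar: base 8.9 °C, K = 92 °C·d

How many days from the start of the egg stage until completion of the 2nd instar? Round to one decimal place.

egg: 84 / (18.6 − 9.2) = 84 / 9.4 = 8.936 d.
1st instar: 102 / (18.6 − 9.6) = 102 / 9.0 = 11.333 d.
2nd instar: 92 / (18.6 − 8.9) = 92 / 9.7 = 9.485 d.
Sum = 29.754 ≈ 29.8 days.

29.8 days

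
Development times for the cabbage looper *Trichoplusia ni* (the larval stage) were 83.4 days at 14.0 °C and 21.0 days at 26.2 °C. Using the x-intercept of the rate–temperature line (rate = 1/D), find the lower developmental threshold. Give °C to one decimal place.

Linear rate model ⇒ the product D·(T − T_b) is constant across temperatures.
83.4·(14.0 − T_b) = 21.0·(26.2 − T_b)
T_b = (83.4·14.0 − 21.0·26.2) / (83.4 − 21.0) = 617.40 / 62.4 = 9.894 °C ≈ 9.9 °C.

9.9 °C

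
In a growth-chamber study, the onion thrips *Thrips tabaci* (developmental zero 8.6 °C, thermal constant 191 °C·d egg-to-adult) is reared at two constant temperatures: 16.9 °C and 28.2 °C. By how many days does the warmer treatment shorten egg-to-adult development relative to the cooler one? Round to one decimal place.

At 16.9 °C: 191 / (16.9 − 8.6) = 191 / 8.3 = 23.012 d.
At 28.2 °C: 191 / (28.2 − 8.6) = 191 / 19.6 = 9.745 d.
Difference = |23.012 − 9.745| = 13.267 ≈ 13.3 days.

13.3 days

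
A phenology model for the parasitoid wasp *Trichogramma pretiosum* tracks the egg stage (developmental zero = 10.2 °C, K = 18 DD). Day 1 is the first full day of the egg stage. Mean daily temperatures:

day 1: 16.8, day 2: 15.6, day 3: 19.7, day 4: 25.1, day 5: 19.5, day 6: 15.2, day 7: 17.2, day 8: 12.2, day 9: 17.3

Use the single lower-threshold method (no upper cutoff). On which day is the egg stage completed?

Daily DD above 10.2 °C: 6.6, 5.4, 9.5, 14.9, 9.3, 5.0, 7.0, 2.0, 7.1.
Cumulative: 6.6, 12.0, 21.5, 36.4, 45.7, 50.7, 57.7, 59.7, 66.8.
The total first reaches 18 DD on day 3.

day 3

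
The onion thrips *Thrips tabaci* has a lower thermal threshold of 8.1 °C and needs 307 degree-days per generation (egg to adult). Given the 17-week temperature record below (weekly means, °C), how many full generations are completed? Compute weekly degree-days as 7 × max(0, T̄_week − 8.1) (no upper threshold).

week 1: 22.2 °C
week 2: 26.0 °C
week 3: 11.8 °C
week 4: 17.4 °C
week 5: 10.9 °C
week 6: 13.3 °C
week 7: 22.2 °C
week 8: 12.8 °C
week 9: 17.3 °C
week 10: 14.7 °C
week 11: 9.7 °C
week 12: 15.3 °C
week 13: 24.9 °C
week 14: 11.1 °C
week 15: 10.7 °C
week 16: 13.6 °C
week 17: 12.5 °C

2 generations

Weekly DD (7 × max(0, T̄ − 8.1)): 98.7, 125.3, 25.9, 65.1, 19.6, 36.4, 98.7, 32.9, 64.4, 46.2, 11.2, 50.4, 117.6, 21.0, 18.2, 38.5, 30.8.
Season total = 900.9 DD.
Complete generations = ⌊900.9 / 307⌋ = 2.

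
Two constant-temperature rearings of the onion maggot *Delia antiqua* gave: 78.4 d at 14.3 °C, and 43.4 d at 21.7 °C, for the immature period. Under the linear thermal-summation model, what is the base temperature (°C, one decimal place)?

5.1 °C

Under the model K = D·(T − T_b), so D₁·(T₁ − T_b) = D₂·(T₂ − T_b).
78.4·(14.3 − T_b) = 43.4·(21.7 − T_b)
T_b = (78.4·14.3 − 43.4·21.7) / (78.4 − 43.4) = 179.34 / 35.0 = 5.124 °C ≈ 5.1 °C.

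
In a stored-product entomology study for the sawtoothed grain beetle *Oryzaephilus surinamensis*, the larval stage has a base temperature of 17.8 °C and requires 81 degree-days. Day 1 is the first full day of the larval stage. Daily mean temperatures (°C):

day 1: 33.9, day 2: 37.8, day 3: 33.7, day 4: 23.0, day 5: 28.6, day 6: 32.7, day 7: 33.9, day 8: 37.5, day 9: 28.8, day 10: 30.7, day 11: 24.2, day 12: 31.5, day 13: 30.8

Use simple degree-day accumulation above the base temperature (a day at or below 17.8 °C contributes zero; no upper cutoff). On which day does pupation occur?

day 6

Daily DD above 17.8 °C: 16.1, 20.0, 15.9, 5.2, 10.8, 14.9, 16.1, 19.7, 11.0, 12.9, 6.4, 13.7, 13.0.
Cumulative: 16.1, 36.1, 52.0, 57.2, 68.0, 82.9, 99.0, 118.7, 129.7, 142.6, 149.0, 162.7, 175.7.
The total first reaches 81 DD on day 6.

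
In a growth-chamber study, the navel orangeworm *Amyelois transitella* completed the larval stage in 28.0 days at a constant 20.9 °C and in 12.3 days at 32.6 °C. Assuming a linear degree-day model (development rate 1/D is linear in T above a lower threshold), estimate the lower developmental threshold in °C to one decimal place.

11.7 °C

Under the model K = D·(T − T_b), so D₁·(T₁ − T_b) = D₂·(T₂ − T_b).
28.0·(20.9 − T_b) = 12.3·(32.6 − T_b)
T_b = (28.0·20.9 − 12.3·32.6) / (28.0 − 12.3) = 184.22 / 15.7 = 11.734 °C ≈ 11.7 °C.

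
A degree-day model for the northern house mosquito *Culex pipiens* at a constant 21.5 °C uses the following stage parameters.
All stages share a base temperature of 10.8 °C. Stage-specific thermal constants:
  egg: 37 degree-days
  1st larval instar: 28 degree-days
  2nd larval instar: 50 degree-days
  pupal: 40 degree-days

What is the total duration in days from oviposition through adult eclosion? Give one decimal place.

Daily accumulation at 21.5 °C = 21.5 − 10.8 = 10.7 DD/day.
Total K = 37 + 28 + 50 + 40 = 155 DD.
Total duration = 155 / 10.7 = 14.486 ≈ 14.5 days.

14.5 days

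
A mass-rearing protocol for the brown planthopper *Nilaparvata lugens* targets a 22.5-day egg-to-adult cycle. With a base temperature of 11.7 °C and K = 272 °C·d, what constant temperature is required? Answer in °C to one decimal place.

23.8 °C

Required daily accumulation = 272 / 22.5 = 12.089 DD/day.
T = T_base + 12.089 = 11.7 + 12.089 = 23.789 ≈ 23.8 °C.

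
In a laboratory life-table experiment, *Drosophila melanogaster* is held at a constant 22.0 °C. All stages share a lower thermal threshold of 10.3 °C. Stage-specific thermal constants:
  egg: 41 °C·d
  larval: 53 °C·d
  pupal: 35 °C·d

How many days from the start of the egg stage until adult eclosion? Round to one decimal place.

11.0 days

Daily accumulation at 22.0 °C = 22.0 − 10.3 = 11.7 DD/day.
Total K = 41 + 53 + 35 = 129 DD.
Total duration = 129 / 11.7 = 11.026 ≈ 11.0 days.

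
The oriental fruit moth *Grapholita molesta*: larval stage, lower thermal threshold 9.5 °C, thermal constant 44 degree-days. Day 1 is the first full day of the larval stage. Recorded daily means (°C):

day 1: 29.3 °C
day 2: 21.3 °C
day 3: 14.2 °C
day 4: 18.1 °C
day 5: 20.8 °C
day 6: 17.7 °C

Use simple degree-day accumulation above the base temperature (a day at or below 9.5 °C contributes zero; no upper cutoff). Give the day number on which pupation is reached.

day 4

Daily DD above 9.5 °C: 19.8, 11.8, 4.7, 8.6, 11.3, 8.2.
Cumulative: 19.8, 31.6, 36.3, 44.9, 56.2, 64.4.
The total first reaches 44 DD on day 4.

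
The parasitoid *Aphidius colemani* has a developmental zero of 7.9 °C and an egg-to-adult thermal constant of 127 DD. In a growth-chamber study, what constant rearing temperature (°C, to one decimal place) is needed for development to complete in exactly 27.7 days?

Required daily accumulation = 127 / 27.7 = 4.585 DD/day.
T = T_base + 4.585 = 7.9 + 4.585 = 12.485 ≈ 12.5 °C.

12.5 °C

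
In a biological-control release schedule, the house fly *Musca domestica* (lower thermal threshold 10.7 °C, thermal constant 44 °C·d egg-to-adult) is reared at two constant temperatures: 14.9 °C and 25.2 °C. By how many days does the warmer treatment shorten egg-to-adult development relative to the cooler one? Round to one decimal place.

At 14.9 °C: 44 / (14.9 − 10.7) = 44 / 4.2 = 10.476 d.
At 25.2 °C: 44 / (25.2 − 10.7) = 44 / 14.5 = 3.034 d.
Difference = |10.476 − 3.034| = 7.442 ≈ 7.4 days.

7.4 days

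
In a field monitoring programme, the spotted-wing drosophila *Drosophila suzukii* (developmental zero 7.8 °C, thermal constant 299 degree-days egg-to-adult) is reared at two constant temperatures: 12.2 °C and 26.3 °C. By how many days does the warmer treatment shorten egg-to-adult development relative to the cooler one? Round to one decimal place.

51.8 days

At 12.2 °C: 299 / (12.2 − 7.8) = 299 / 4.4 = 67.955 d.
At 26.3 °C: 299 / (26.3 − 7.8) = 299 / 18.5 = 16.162 d.
Difference = |67.955 − 16.162| = 51.792 ≈ 51.8 days.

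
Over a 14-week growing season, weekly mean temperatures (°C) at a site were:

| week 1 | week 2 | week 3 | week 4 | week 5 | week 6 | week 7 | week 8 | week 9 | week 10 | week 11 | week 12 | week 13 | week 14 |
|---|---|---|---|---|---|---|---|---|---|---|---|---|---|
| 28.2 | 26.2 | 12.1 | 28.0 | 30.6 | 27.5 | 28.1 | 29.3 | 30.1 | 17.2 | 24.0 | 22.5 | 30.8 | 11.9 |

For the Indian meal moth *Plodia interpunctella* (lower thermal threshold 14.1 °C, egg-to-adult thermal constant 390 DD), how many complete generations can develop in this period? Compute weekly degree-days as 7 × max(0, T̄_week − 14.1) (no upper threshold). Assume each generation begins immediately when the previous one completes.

Weekly DD (7 × max(0, T̄ − 14.1)): 98.7, 84.7, 0.0, 97.3, 115.5, 93.8, 98.0, 106.4, 112.0, 21.7, 69.3, 58.8, 116.9, 0.0.
Season total = 1073.1 DD.
Complete generations = ⌊1073.1 / 390⌋ = 2.

2 generations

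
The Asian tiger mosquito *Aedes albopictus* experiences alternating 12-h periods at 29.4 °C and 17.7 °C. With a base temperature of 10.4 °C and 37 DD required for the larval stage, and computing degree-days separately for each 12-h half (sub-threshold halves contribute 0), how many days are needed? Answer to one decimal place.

Day half: max(0, 29.4 − 10.4) × 0.5 = 19.0 × 0.5 = 9.50 DD.
Night half: max(0, 17.7 − 10.4) × 0.5 = 7.3 × 0.5 = 3.65 DD.
Per 24 h: 13.15 DD/day.
Duration = 37 / 13.15 = 2.814 ≈ 2.8 days.

2.8 days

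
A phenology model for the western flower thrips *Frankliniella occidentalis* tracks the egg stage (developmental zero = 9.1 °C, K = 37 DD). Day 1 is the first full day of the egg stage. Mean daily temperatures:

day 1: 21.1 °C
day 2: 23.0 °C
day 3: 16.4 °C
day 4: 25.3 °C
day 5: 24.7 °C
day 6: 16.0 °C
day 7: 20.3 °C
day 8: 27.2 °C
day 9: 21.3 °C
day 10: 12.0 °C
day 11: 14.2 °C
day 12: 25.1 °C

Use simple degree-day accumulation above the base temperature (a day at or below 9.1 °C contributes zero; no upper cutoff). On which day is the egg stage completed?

Daily DD above 9.1 °C: 12.0, 13.9, 7.3, 16.2, 15.6, 6.9, 11.2, 18.1, 12.2, 2.9, 5.1, 16.0.
Cumulative: 12.0, 25.9, 33.2, 49.4, 65.0, 71.9, 83.1, 101.2, 113.4, 116.3, 121.4, 137.4.
The total first reaches 37 DD on day 4.

day 4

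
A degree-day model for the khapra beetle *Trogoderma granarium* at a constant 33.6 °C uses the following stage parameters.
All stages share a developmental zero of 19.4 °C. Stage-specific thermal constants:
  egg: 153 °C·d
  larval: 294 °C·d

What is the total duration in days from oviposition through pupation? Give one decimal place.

Daily accumulation at 33.6 °C = 33.6 − 19.4 = 14.2 DD/day.
Total K = 153 + 294 = 447 DD.
Total duration = 447 / 14.2 = 31.479 ≈ 31.5 days.

31.5 days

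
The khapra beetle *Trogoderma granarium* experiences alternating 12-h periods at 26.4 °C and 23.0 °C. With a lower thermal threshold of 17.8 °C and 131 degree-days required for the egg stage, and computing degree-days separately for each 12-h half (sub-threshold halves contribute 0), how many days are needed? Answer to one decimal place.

19.0 days

Day half: max(0, 26.4 − 17.8) × 0.5 = 8.6 × 0.5 = 4.30 DD.
Night half: max(0, 23.0 − 17.8) × 0.5 = 5.2 × 0.5 = 2.60 DD.
Per 24 h: 6.90 DD/day.
Duration = 131 / 6.90 = 18.986 ≈ 19.0 days.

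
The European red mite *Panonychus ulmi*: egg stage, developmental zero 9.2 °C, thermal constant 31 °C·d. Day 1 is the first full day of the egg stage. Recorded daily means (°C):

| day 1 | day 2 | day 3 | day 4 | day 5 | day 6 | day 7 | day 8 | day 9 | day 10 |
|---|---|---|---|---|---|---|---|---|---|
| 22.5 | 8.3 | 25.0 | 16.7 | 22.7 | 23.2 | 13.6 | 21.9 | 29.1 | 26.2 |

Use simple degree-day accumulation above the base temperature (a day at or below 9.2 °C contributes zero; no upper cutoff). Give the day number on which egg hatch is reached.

day 4

Daily DD above 9.2 °C: 13.3, 0.0, 15.8, 7.5, 13.5, 14.0, 4.4, 12.7, 19.9, 17.0.
Cumulative: 13.3, 13.3, 29.1, 36.6, 50.1, 64.1, 68.5, 81.2, 101.1, 118.1.
The total first reaches 31 DD on day 4.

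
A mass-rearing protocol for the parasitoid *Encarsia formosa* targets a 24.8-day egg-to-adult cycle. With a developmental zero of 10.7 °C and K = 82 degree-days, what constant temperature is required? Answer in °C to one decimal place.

14.0 °C

Required daily accumulation = 82 / 24.8 = 3.306 DD/day.
T = T_base + 3.306 = 10.7 + 3.306 = 14.006 ≈ 14.0 °C.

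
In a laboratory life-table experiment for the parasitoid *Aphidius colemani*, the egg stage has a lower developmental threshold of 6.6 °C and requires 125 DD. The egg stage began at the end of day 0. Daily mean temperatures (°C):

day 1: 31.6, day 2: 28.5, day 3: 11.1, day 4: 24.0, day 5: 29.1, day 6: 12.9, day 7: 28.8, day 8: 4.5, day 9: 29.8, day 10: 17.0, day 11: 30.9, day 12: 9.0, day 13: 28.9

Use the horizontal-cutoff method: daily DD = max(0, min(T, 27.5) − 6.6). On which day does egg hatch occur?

day 9

Daily DD above 6.6 °C (capped at 20.9): 20.9, 20.9, 4.5, 17.4, 20.9, 6.3, 20.9, 0.0, 20.9, 10.4, 20.9, 2.4, 20.9.
Cumulative: 20.9, 41.8, 46.3, 63.7, 84.6, 90.9, 111.8, 111.8, 132.7, 143.1, 164.0, 166.4, 187.3.
The total first reaches 125 DD on day 9.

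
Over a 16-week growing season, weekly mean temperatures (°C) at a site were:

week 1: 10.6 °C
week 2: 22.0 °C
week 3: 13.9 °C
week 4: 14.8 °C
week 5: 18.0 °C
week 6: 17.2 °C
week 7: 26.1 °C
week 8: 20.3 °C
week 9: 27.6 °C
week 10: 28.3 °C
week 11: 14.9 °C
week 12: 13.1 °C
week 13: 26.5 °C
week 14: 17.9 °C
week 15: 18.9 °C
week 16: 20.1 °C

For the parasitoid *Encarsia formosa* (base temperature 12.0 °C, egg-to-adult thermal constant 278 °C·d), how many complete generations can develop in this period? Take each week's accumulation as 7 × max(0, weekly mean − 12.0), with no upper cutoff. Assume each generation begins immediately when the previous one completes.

Weekly DD (7 × max(0, T̄ − 12.0)): 0.0, 70.0, 13.3, 19.6, 42.0, 36.4, 98.7, 58.1, 109.2, 114.1, 20.3, 7.7, 101.5, 41.3, 48.3, 56.7.
Season total = 837.2 DD.
Complete generations = ⌊837.2 / 278⌋ = 3.

3 generations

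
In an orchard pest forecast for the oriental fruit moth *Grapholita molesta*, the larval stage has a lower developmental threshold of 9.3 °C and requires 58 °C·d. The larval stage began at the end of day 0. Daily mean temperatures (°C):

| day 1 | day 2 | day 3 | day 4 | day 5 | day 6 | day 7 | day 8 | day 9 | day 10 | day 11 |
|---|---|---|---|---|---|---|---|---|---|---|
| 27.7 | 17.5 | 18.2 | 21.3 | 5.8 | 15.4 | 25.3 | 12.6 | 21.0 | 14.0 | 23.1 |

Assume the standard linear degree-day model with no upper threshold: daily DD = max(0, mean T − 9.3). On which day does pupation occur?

Daily DD above 9.3 °C: 18.4, 8.2, 8.9, 12.0, 0.0, 6.1, 16.0, 3.3, 11.7, 4.7, 13.8.
Cumulative: 18.4, 26.6, 35.5, 47.5, 47.5, 53.6, 69.6, 72.9, 84.6, 89.3, 103.1.
The total first reaches 58 DD on day 7.

day 7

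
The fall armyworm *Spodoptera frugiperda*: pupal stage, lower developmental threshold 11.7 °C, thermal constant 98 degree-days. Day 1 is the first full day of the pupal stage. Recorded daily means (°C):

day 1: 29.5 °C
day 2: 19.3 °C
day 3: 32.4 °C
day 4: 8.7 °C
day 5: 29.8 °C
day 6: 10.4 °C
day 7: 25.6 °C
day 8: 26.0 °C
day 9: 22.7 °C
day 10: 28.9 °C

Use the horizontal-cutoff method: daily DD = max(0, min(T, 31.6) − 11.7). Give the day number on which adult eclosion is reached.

day 9

Daily DD above 11.7 °C (capped at 19.9): 17.8, 7.6, 19.9, 0.0, 18.1, 0.0, 13.9, 14.3, 11.0, 17.2.
Cumulative: 17.8, 25.4, 45.3, 45.3, 63.4, 63.4, 77.3, 91.6, 102.6, 119.8.
The total first reaches 98 DD on day 9.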